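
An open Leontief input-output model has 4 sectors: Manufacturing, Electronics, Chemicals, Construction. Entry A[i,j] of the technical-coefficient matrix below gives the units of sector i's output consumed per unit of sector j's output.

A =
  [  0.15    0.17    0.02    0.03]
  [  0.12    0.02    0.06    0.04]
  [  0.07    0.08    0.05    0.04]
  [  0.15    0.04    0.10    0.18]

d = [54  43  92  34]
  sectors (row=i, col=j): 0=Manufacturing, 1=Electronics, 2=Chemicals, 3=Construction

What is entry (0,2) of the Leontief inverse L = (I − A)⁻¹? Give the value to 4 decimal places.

L[0,2] = 0.0455

Form M = I − A:
  [  0.85   -0.17   -0.02   -0.03]
  [ -0.12    0.98   -0.06   -0.04]
  [ -0.07   -0.08    0.95   -0.04]
  [ -0.15   -0.04   -0.10    0.82]
Leontief inverse L = M⁻¹:
  [  1.2211    0.2179    0.0455    0.0575]
  [  0.1665    1.0581    0.0768    0.0615]
  [  0.1143    0.1096    1.0684    0.0616]
  [  0.2454    0.1048    0.1424    1.2406]
Total output x = L · d:
  x_0 = 1.2211·54 + 0.2179·43 + 0.0455·92 + 0.0575·34 = 81.4547
  x_1 = 0.1665·54 + 1.0581·43 + 0.0768·92 + 0.0615·34 = 63.6458
  x_2 = 0.1143·54 + 0.1096·43 + 1.0684·92 + 0.0616·34 = 111.2790
  x_3 = 0.2454·54 + 0.1048·43 + 0.1424·92 + 1.2406·34 = 73.0390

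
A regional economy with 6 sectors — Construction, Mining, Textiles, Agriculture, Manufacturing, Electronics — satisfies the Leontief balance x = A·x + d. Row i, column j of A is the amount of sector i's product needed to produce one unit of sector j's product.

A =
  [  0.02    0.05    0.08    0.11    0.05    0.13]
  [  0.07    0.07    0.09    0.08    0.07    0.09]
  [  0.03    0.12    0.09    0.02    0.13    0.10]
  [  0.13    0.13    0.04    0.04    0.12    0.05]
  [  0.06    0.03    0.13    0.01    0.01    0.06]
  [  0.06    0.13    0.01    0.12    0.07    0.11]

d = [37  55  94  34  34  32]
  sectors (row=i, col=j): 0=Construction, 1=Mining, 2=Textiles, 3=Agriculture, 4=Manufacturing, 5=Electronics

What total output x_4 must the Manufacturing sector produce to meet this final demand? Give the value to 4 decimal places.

Form M = I − A:
  [  0.98   -0.05   -0.08   -0.11   -0.05   -0.13]
  [ -0.07    0.93   -0.09   -0.08   -0.07   -0.09]
  [ -0.03   -0.12    0.91   -0.02   -0.13   -0.10]
  [ -0.13   -0.13   -0.04    0.96   -0.12   -0.05]
  [ -0.06   -0.03   -0.13   -0.01    0.99   -0.06]
  [ -0.06   -0.13   -0.01   -0.12   -0.07    0.89]
Leontief inverse L = M⁻¹:
  [  1.0748    0.1297    0.1331    0.1632    0.1150    0.2020]
  [  0.1232    1.1482    0.1516    0.1354    0.1356    0.1679]
  [  0.0819    0.1954    1.1580    0.0742    0.1917    0.1789]
  [  0.1832    0.2027    0.1119    1.1005    0.1811    0.1339]
  [  0.0889    0.0832    0.1703    0.0460    1.0565    0.1143]
  [  0.1231    0.2125    0.0726    0.1836    0.1372    1.1908]
Total output x = L · d:
  x_0 = 1.0748·37 + 0.1297·55 + 0.1331·94 + 0.1632·34 + 0.1150·34 + 0.2020·32 = 75.3395
  x_1 = 0.1232·37 + 1.1482·55 + 0.1516·94 + 0.1354·34 + 0.1356·34 + 0.1679·32 = 96.5394
  x_2 = 0.0819·37 + 0.1954·55 + 1.1580·94 + 0.0742·34 + 0.1917·34 + 0.1789·32 = 137.3967
  x_3 = 0.1832·37 + 0.2027·55 + 0.1119·94 + 1.1005·34 + 0.1811·34 + 0.1339·32 = 76.2980
  x_4 = 0.0889·37 + 0.0832·55 + 0.1703·94 + 0.0460·34 + 1.0565·34 + 0.1143·32 = 65.0161
  x_5 = 0.1231·37 + 0.2125·55 + 0.0726·94 + 0.1836·34 + 0.1372·34 + 1.1908·32 = 72.0802

65.0161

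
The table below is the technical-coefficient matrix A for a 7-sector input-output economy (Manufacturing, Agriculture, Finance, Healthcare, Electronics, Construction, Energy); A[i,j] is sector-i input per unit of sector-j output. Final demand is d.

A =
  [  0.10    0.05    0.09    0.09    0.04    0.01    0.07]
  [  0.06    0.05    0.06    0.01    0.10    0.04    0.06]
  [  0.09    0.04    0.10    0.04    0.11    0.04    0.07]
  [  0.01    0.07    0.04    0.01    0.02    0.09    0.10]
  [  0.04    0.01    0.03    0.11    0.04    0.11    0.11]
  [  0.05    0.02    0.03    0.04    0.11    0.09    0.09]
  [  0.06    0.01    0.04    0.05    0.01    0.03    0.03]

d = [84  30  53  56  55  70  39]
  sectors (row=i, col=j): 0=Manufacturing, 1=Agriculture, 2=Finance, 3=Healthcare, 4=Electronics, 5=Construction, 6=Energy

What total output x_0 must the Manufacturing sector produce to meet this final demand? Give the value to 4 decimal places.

Form M = I − A:
  [  0.90   -0.05   -0.09   -0.09   -0.04   -0.01   -0.07]
  [ -0.06    0.95   -0.06   -0.01   -0.10   -0.04   -0.06]
  [ -0.09   -0.04    0.90   -0.04   -0.11   -0.04   -0.07]
  [ -0.01   -0.07   -0.04    0.99   -0.02   -0.09   -0.10]
  [ -0.04   -0.01   -0.03   -0.11    0.96   -0.11   -0.11]
  [ -0.05   -0.02   -0.03   -0.04   -0.11    0.91   -0.09]
  [ -0.06   -0.01   -0.04   -0.05   -0.01   -0.03    0.97]
Leontief inverse L = M⁻¹:
  [  1.1459    0.0786    0.1353    0.1277    0.0809    0.0485    0.1242]
  [  0.0989    1.0696    0.0952    0.0475    0.1374    0.0771    0.1078]
  [  0.1408    0.0671    1.1476    0.0875    0.1575    0.0870    0.1321]
  [  0.0424    0.0860    0.0680    1.0356    0.0554    0.1209    0.1375]
  [  0.0778    0.0338    0.0649    0.1444    1.0784    0.1552    0.1640]
  [  0.0893    0.0403    0.0644    0.0808    0.1486    1.1352    0.1441]
  [  0.0835    0.0247    0.0628    0.0694    0.0315    0.0503    1.0584]
Total output x = L · d:
  x_0 = 1.1459·84 + 0.0786·30 + 0.1353·53 + 0.1277·56 + 0.0809·55 + 0.0485·70 + 0.1242·39 = 125.6218
  x_1 = 0.0989·84 + 1.0696·30 + 0.0952·53 + 0.0475·56 + 0.1374·55 + 0.0771·70 + 0.1078·39 = 65.2655
  x_2 = 0.1408·84 + 0.0671·30 + 1.1476·53 + 0.0875·56 + 0.1575·55 + 0.0870·70 + 0.1321·39 = 99.4699
  x_3 = 0.0424·84 + 0.0860·30 + 0.0680·53 + 1.0356·56 + 0.0554·55 + 0.1209·70 + 0.1375·39 = 84.6035
  x_4 = 0.0778·84 + 0.0338·30 + 0.0649·53 + 0.1444·56 + 1.0784·55 + 0.1552·70 + 0.1640·39 = 95.6478
  x_5 = 0.0893·84 + 0.0403·30 + 0.0644·53 + 0.0808·56 + 0.1486·55 + 1.1352·70 + 0.1441·39 = 109.9018
  x_6 = 0.0835·84 + 0.0247·30 + 0.0628·53 + 0.0694·56 + 0.0315·55 + 0.0503·70 + 1.0584·39 = 61.4974

125.6218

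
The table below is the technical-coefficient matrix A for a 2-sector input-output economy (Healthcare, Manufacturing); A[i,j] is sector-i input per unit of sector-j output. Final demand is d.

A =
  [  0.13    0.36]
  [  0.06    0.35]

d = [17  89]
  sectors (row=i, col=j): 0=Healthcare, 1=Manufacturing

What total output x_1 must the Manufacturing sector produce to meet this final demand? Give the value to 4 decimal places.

Form M = I − A:
  [  0.87   -0.36]
  [ -0.06    0.65]
Leontief inverse L = M⁻¹:
  [  1.1951    0.6619]
  [  0.1103    1.5996]
Total output x = L · d:
  x_0 = 1.1951·17 + 0.6619·89 = 79.2241
  x_1 = 0.1103·17 + 1.5996·89 = 144.2361

144.2361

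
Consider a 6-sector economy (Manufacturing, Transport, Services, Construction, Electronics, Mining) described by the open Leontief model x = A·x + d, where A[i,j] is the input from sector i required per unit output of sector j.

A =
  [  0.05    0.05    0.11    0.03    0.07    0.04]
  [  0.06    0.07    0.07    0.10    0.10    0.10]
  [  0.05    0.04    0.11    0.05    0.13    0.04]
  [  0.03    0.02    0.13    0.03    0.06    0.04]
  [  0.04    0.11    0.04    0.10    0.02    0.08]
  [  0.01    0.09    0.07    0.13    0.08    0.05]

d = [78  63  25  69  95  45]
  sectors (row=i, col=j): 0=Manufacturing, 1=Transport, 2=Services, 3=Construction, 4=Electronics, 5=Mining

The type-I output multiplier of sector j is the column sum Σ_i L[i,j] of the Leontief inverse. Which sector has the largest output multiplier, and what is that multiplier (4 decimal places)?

Form M = I − A:
  [  0.95   -0.05   -0.11   -0.03   -0.07   -0.04]
  [ -0.06    0.93   -0.07   -0.10   -0.10   -0.10]
  [ -0.05   -0.04    0.89   -0.05   -0.13   -0.04]
  [ -0.03   -0.02   -0.13    0.97   -0.06   -0.04]
  [ -0.04   -0.11   -0.04   -0.10    0.98   -0.08]
  [ -0.01   -0.09   -0.07   -0.13   -0.08    0.95]
Leontief inverse L = M⁻¹:
  [  1.0747    0.0874    0.1614    0.0726    0.1176    0.0742]
  [  0.0920    1.1234    0.1425    0.1626    0.1622    0.1486]
  [  0.0787    0.0861    1.1695    0.1013    0.1824    0.0812]
  [  0.0513    0.0522    0.1763    1.0668    0.1033    0.0687]
  [  0.0658    0.1494    0.0992    0.1491    1.0724    0.1193]
  [  0.0384    0.1334    0.1339    0.1822    0.1345    1.0929]
Total output x = L · d:
  x_0 = 1.0747·78 + 0.0874·63 + 0.1614·25 + 0.0726·69 + 0.1176·95 + 0.0742·45 = 112.8873
  x_1 = 0.0920·78 + 1.1234·63 + 0.1425·25 + 0.1626·69 + 0.1622·95 + 0.1486·45 = 114.8297
  x_2 = 0.0787·78 + 0.0861·63 + 1.1695·25 + 0.1013·69 + 0.1824·95 + 0.0812·45 = 68.7764
  x_3 = 0.0513·78 + 0.0522·63 + 0.1763·25 + 1.0668·69 + 0.1033·95 + 0.0687·45 = 98.2147
  x_4 = 0.0658·78 + 0.1494·63 + 0.0992·25 + 0.1491·69 + 1.0724·95 + 0.1193·45 = 134.5522
  x_5 = 0.0384·78 + 0.1334·63 + 0.1339·25 + 0.1822·69 + 0.1345·95 + 1.0929·45 = 89.2737
Output multipliers (column sums of L):
  Manufacturing: 1.4009
  Transport: 1.6319
  Services: 1.8828
  Construction: 1.7347
  Electronics: 1.7723
  Mining: 1.5850

Services (1.8828)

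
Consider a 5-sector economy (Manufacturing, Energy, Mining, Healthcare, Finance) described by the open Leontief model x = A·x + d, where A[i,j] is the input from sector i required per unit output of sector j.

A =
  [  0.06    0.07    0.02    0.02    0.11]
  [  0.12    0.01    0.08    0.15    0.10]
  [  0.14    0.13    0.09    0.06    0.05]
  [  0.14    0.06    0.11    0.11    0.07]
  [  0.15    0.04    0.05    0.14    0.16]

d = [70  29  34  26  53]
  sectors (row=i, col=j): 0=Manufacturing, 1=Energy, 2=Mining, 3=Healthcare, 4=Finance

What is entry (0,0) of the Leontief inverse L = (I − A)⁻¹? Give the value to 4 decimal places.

Form M = I − A:
  [  0.94   -0.07   -0.02   -0.02   -0.11]
  [ -0.12    0.99   -0.08   -0.15   -0.10]
  [ -0.14   -0.13    0.91   -0.06   -0.05]
  [ -0.14   -0.06   -0.11    0.89   -0.07]
  [ -0.15   -0.04   -0.05   -0.14    0.84]
Leontief inverse L = M⁻¹:
  [  1.1211    0.0971    0.0510    0.0713    0.1673]
  [  0.2180    1.0641    0.1352    0.2219    0.1818]
  [  0.2340    0.1800    1.1432    0.1333    0.1312]
  [  0.2408    0.1170    0.1672    1.1842    0.1541]
  [  0.2647    0.0982    0.1115    0.2286    1.2625]
Total output x = L · d:
  x_0 = 1.1211·70 + 0.0971·29 + 0.0510·34 + 0.0713·26 + 0.1673·53 = 93.7513
  x_1 = 0.2180·70 + 1.0641·29 + 0.1352·34 + 0.2219·26 + 0.1818·53 = 66.1185
  x_2 = 0.2340·70 + 0.1800·29 + 1.1432·34 + 0.1333·26 + 0.1312·53 = 70.8956
  x_3 = 0.2408·70 + 0.1170·29 + 0.1672·34 + 1.1842·26 + 0.1541·53 = 64.8901
  x_4 = 0.2647·70 + 0.0982·29 + 0.1115·34 + 0.2286·26 + 1.2625·53 = 98.0200

L[0,0] = 1.1211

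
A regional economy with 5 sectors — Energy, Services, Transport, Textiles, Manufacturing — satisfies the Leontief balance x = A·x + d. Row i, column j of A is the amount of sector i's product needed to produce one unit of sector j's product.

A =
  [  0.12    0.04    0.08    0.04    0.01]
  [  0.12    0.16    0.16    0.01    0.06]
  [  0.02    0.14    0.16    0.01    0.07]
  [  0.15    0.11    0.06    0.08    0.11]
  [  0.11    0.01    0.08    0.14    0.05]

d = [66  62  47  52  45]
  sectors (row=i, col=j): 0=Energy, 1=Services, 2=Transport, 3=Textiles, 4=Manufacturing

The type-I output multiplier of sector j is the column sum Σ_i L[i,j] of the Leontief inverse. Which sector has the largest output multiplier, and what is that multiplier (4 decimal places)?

Form M = I − A:
  [  0.88   -0.04   -0.08   -0.04   -0.01]
  [ -0.12    0.84   -0.16   -0.01   -0.06]
  [ -0.02   -0.14    0.84   -0.01   -0.07]
  [ -0.15   -0.11   -0.06    0.92   -0.11]
  [ -0.11   -0.01   -0.08   -0.14    0.95]
Leontief inverse L = M⁻¹:
  [  1.1654    0.0860    0.1348    0.0583    0.0344]
  [  0.1971    1.2515    0.2702    0.0412    0.1058]
  [  0.0784    0.2186    1.2528    0.0363    0.1111]
  [  0.2401    0.1862    0.1535    1.1248    0.1558]
  [  0.1790    0.0690    0.1466    0.1760    1.0901]
Total output x = L · d:
  x_0 = 1.1654·66 + 0.0860·62 + 0.1348·47 + 0.0583·52 + 0.0344·45 = 93.1634
  x_1 = 0.1971·66 + 1.2515·62 + 0.2702·47 + 0.0412·52 + 0.1058·45 = 110.2034
  x_2 = 0.0784·66 + 0.2186·62 + 1.2528·47 + 0.0363·52 + 0.1111·45 = 84.4948
  x_3 = 0.2401·66 + 0.1862·62 + 0.1535·47 + 1.1248·52 + 0.1558·45 = 100.1052
  x_4 = 0.1790·66 + 0.0690·62 + 0.1466·47 + 0.1760·52 + 1.0901·45 = 81.1835
Output multipliers (column sums of L):
  Energy: 1.8599
  Services: 1.8113
  Transport: 1.9578
  Textiles: 1.4366
  Manufacturing: 1.4972

Transport (1.9578)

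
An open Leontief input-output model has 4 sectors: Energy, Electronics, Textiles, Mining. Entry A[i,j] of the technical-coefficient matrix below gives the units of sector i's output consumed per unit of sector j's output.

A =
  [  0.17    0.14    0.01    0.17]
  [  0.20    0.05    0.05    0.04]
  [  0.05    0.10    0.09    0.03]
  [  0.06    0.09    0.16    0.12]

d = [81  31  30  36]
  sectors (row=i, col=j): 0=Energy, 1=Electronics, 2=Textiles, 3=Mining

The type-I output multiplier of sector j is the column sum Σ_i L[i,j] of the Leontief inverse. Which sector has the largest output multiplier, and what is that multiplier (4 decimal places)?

Form M = I − A:
  [  0.83   -0.14   -0.01   -0.17]
  [ -0.20    0.95   -0.05   -0.04]
  [ -0.05   -0.10    0.91   -0.03]
  [ -0.06   -0.09   -0.16    0.88]
Leontief inverse L = M⁻¹:
  [  1.2812    0.2210    0.0719    0.2600]
  [  0.2810    1.1130    0.0832    0.1077]
  [  0.1057    0.1395    1.1191    0.0649]
  [  0.1353    0.1543    0.2169    1.1769]
Total output x = L · d:
  x_0 = 1.2812·81 + 0.2210·31 + 0.0719·30 + 0.2600·36 = 122.1473
  x_1 = 0.2810·81 + 1.1130·31 + 0.0832·30 + 0.1077·36 = 63.6361
  x_2 = 0.1057·81 + 0.1395·31 + 1.1191·30 + 0.0649·36 = 48.8017
  x_3 = 0.1353·81 + 0.1543·31 + 0.2169·30 + 1.1769·36 = 64.6186
Output multipliers (column sums of L):
  Energy: 1.8032
  Electronics: 1.6278
  Textiles: 1.4912
  Mining: 1.6095

Energy (1.8032)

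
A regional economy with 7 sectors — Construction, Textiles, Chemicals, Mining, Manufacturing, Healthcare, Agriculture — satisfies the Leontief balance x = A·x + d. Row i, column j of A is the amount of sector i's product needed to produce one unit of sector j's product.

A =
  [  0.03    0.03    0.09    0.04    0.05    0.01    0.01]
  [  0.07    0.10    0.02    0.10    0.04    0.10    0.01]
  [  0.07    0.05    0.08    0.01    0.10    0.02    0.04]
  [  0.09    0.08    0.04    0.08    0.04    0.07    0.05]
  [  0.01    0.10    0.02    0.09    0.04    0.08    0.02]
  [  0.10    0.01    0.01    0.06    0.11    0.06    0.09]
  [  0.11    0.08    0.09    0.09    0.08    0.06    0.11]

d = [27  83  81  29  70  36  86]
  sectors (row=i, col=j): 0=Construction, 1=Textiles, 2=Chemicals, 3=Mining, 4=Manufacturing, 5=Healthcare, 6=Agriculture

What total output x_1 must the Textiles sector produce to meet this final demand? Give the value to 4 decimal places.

Form M = I − A:
  [  0.97   -0.03   -0.09   -0.04   -0.05   -0.01   -0.01]
  [ -0.07    0.90   -0.02   -0.10   -0.04   -0.10   -0.01]
  [ -0.07   -0.05    0.92   -0.01   -0.10   -0.02   -0.04]
  [ -0.09   -0.08   -0.04    0.92   -0.04   -0.07   -0.05]
  [ -0.01   -0.10   -0.02   -0.09    0.96   -0.08   -0.02]
  [ -0.10   -0.01   -0.01   -0.06   -0.11    0.94   -0.09]
  [ -0.11   -0.08   -0.09   -0.09   -0.08   -0.06    0.89]
Leontief inverse L = M⁻¹:
  [  1.0566    0.0587    0.1121    0.0659    0.0779    0.0331    0.0264]
  [  0.1212    1.1464    0.0509    0.1524    0.0859    0.1457    0.0418]
  [  0.1056    0.0913    1.1113    0.0499    0.1386    0.0541    0.0635]
  [  0.1420    0.1281    0.0772    1.1321    0.0880    0.1139    0.0836]
  [  0.0552    0.1419    0.0439    0.1365    1.0787    0.1217    0.0484]
  [  0.1477    0.0585    0.0483    0.1128    0.1567    1.1024    0.1258]
  [  0.1814    0.1492    0.1458    0.1613    0.1478    0.1194    1.1583]
Total output x = L · d:
  x_0 = 1.0566·27 + 0.0587·83 + 0.1121·81 + 0.0659·29 + 0.0779·70 + 0.0331·36 + 0.0264·86 = 53.3018
  x_1 = 0.1212·27 + 1.1464·83 + 0.0509·81 + 0.1524·29 + 0.0859·70 + 0.1457·36 + 0.0418·86 = 121.8177
  x_2 = 0.1056·27 + 0.0913·83 + 1.1113·81 + 0.0499·29 + 0.1386·70 + 0.0541·36 + 0.0635·86 = 119.0080
  x_3 = 0.1420·27 + 0.1281·83 + 0.0772·81 + 1.1321·29 + 0.0880·70 + 0.1139·36 + 0.0836·86 = 71.0036
  x_4 = 0.0552·27 + 0.1419·83 + 0.0439·81 + 0.1365·29 + 1.0787·70 + 0.1217·36 + 0.0484·86 = 104.8398
  x_5 = 0.1477·27 + 0.0585·83 + 0.0483·81 + 0.1128·29 + 0.1567·70 + 1.1024·36 + 0.1258·86 = 77.5040
  x_6 = 0.1814·27 + 0.1492·83 + 0.1458·81 + 0.1613·29 + 0.1478·70 + 0.1194·36 + 1.1583·86 = 148.0304

121.8177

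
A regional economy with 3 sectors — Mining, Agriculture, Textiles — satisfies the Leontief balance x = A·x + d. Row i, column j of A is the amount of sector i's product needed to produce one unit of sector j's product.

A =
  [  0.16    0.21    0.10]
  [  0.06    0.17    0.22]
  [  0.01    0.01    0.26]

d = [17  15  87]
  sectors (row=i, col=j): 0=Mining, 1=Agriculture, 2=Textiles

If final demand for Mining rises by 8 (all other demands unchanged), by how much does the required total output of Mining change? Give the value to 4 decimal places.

9.7258

Form M = I − A:
  [  0.84   -0.21   -0.10]
  [ -0.06    0.83   -0.22]
  [ -0.01   -0.01    0.74]
Leontief inverse L = M⁻¹:
  [  1.2157    0.3107    0.2567]
  [  0.0926    1.2328    0.3790]
  [  0.0177    0.0209    1.3599]
Total output x = L · d:
  x_0 = 1.2157·17 + 0.3107·15 + 0.2567·87 = 47.6564
  x_1 = 0.0926·17 + 1.2328·15 + 0.3790·87 = 53.0405
  x_2 = 0.0177·17 + 0.0209·15 + 1.3599·87 = 118.9283
Δx_0 = L[0,0] · Δd_0 = 1.2157 · 8 = 9.7258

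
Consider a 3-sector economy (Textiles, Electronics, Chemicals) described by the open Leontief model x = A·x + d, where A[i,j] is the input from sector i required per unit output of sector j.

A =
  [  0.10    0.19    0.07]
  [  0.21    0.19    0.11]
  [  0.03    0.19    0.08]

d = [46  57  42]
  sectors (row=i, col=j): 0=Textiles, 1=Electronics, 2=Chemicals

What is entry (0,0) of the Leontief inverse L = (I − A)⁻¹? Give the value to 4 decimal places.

Form M = I − A:
  [  0.90   -0.19   -0.07]
  [ -0.21    0.81   -0.11]
  [ -0.03   -0.19    0.92]
Leontief inverse L = M⁻¹:
  [  1.1873    0.3083    0.1272]
  [  0.3221    1.3538    0.1864]
  [  0.1052    0.2897    1.1296]
Total output x = L · d:
  x_0 = 1.1873·46 + 0.3083·57 + 0.1272·42 = 77.5336
  x_1 = 0.3221·46 + 1.3538·57 + 0.1864·42 = 99.8141
  x_2 = 0.1052·46 + 0.2897·57 + 1.1296·42 = 68.7942

L[0,0] = 1.1873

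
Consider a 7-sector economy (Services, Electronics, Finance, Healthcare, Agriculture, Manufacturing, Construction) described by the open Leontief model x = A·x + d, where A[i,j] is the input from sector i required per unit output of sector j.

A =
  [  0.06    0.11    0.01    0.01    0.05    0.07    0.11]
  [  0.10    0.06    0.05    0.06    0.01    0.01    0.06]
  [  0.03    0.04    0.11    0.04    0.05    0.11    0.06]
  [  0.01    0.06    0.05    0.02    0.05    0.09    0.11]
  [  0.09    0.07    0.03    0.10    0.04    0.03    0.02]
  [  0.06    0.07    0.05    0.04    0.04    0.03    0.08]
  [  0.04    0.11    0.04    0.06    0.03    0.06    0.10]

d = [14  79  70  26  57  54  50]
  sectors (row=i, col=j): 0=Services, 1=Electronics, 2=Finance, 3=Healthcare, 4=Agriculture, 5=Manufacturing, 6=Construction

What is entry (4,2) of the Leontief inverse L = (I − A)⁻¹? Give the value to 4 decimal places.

Form M = I − A:
  [  0.94   -0.11   -0.01   -0.01   -0.05   -0.07   -0.11]
  [ -0.10    0.94   -0.05   -0.06   -0.01   -0.01   -0.06]
  [ -0.03   -0.04    0.89   -0.04   -0.05   -0.11   -0.06]
  [ -0.01   -0.06   -0.05    0.98   -0.05   -0.09   -0.11]
  [ -0.09   -0.07   -0.03   -0.10    0.96   -0.03   -0.02]
  [ -0.06   -0.07   -0.05   -0.04   -0.04    0.97   -0.08]
  [ -0.04   -0.11   -0.04   -0.06   -0.03   -0.06    0.90]
Leontief inverse L = M⁻¹:
  [  1.1038    0.1661    0.0399    0.0448    0.0731    0.1025    0.1648]
  [  0.1317    1.1065    0.0769    0.0841    0.0321    0.0452    0.1100]
  [  0.0696    0.0926    1.1502    0.0747    0.0784    0.1529    0.1158]
  [  0.0472    0.1096    0.0825    1.0532    0.0729    0.1238    0.1599]
  [  0.1249    0.1177    0.0579    0.1265    1.0640    0.0659    0.0719]
  [  0.0952    0.1180    0.0793    0.0691    0.0623    1.0643    0.1292]
  [  0.0819    0.1658    0.0750    0.0946    0.0551    0.0983    1.1587]
Total output x = L · d:
  x_0 = 1.1038·14 + 0.1661·79 + 0.0399·70 + 0.0448·26 + 0.0731·57 + 0.1025·54 + 0.1648·50 = 50.4718
  x_1 = 0.1317·14 + 1.1065·79 + 0.0769·70 + 0.0841·26 + 0.0321·57 + 0.0452·54 + 0.1100·50 = 106.6026
  x_2 = 0.0696·14 + 0.0926·79 + 1.1502·70 + 0.0747·26 + 0.0784·57 + 0.1529·54 + 0.1158·50 = 109.2634
  x_3 = 0.0472·14 + 0.1096·79 + 0.0825·70 + 1.0532·26 + 0.0729·57 + 0.1238·54 + 0.1599·50 = 61.3115
  x_4 = 0.1249·14 + 0.1177·79 + 0.0579·70 + 0.1265·26 + 1.0640·57 + 0.0659·54 + 0.0719·50 = 86.1929
  x_5 = 0.0952·14 + 0.1180·79 + 0.0793·70 + 0.0691·26 + 0.0623·57 + 1.0643·54 + 0.1292·50 = 85.4859
  x_6 = 0.0819·14 + 0.1658·79 + 0.0750·70 + 0.0946·26 + 0.0551·57 + 0.0983·54 + 1.1587·50 = 88.3437

L[4,2] = 0.0579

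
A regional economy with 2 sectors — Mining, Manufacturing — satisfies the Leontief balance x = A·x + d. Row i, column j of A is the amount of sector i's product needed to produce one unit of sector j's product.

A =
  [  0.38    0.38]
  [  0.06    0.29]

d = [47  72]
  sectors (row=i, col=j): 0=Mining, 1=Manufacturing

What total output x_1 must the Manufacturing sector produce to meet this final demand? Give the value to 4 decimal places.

Form M = I − A:
  [  0.62   -0.38]
  [ -0.06    0.71]
Leontief inverse L = M⁻¹:
  [  1.7010    0.9104]
  [  0.1437    1.4854]
Total output x = L · d:
  x_0 = 1.7010·47 + 0.9104·72 = 145.4959
  x_1 = 0.1437·47 + 1.4854·72 = 113.7039

113.7039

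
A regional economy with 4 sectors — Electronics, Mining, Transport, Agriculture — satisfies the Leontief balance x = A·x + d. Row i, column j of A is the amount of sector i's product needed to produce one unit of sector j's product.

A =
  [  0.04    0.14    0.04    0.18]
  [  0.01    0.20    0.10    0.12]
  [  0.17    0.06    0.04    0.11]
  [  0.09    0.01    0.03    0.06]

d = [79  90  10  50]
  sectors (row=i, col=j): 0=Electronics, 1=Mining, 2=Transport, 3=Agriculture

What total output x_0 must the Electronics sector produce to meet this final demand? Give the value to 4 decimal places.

Form M = I − A:
  [  0.96   -0.14   -0.04   -0.18]
  [ -0.01    0.80   -0.10   -0.12]
  [ -0.17   -0.06    0.96   -0.11]
  [ -0.09   -0.01   -0.03    0.94]
Leontief inverse L = M⁻¹:
  [  1.0792    0.1973    0.0730    0.2404]
  [  0.0560    1.2727    0.1408    0.1897]
  [  0.2073    0.1186    1.0683    0.1798]
  [  0.1105    0.0362    0.0426    1.0946]
Total output x = L · d:
  x_0 = 1.0792·79 + 0.1973·90 + 0.0730·10 + 0.2404·50 = 115.7669
  x_1 = 0.0560·79 + 1.2727·90 + 0.1408·10 + 0.1897·50 = 129.8603
  x_2 = 0.2073·79 + 0.1186·90 + 1.0683·10 + 0.1798·50 = 46.7274
  x_3 = 0.1105·79 + 0.0362·90 + 0.0426·10 + 1.0946·50 = 67.1483

115.7669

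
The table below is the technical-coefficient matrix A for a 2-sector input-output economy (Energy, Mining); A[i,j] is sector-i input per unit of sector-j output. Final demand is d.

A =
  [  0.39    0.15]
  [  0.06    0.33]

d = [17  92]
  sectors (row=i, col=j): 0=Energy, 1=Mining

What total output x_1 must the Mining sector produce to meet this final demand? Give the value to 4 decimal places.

142.9572

Form M = I − A:
  [  0.61   -0.15]
  [ -0.06    0.67]
Leontief inverse L = M⁻¹:
  [  1.6763    0.3753]
  [  0.1501    1.5261]
Total output x = L · d:
  x_0 = 1.6763·17 + 0.3753·92 = 63.0223
  x_1 = 0.1501·17 + 1.5261·92 = 142.9572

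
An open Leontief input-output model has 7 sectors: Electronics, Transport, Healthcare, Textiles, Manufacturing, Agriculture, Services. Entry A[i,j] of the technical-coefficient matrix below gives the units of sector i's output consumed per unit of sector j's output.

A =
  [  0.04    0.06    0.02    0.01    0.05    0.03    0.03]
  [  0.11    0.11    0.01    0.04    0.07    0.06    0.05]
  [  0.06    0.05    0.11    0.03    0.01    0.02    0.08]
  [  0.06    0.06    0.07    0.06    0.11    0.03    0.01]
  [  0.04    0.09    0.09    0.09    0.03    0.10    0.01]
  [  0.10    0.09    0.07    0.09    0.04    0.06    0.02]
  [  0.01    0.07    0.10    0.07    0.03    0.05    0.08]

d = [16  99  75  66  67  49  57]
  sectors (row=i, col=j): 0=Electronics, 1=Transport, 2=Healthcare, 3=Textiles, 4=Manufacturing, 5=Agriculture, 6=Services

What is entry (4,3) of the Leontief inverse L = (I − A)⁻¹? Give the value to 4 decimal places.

Form M = I − A:
  [  0.96   -0.06   -0.02   -0.01   -0.05   -0.03   -0.03]
  [ -0.11    0.89   -0.01   -0.04   -0.07   -0.06   -0.05]
  [ -0.06   -0.05    0.89   -0.03   -0.01   -0.02   -0.08]
  [ -0.06   -0.06   -0.07    0.94   -0.11   -0.03   -0.01]
  [ -0.04   -0.09   -0.09   -0.09    0.97   -0.10   -0.01]
  [ -0.10   -0.09   -0.07   -0.09   -0.04    0.94   -0.02]
  [ -0.01   -0.07   -0.10   -0.07   -0.03   -0.05    0.92]
Leontief inverse L = M⁻¹:
  [  1.0657    0.0922    0.0437    0.0316    0.0692    0.0516    0.0458]
  [  0.1577    1.1694    0.0503    0.0786    0.1084    0.0989    0.0773]
  [  0.0933    0.0915    1.1507    0.0574    0.0350    0.0447    0.1100]
  [  0.1012    0.1106    0.1130    1.0956    0.1423    0.0646    0.0340]
  [  0.0926    0.1476    0.1371    0.1299    1.0693    0.1353    0.0389]
  [  0.1502    0.1480    0.1150    0.1279    0.0808    1.0958    0.0490]
  [  0.0526    0.1212    0.1487    0.1071    0.0629    0.0818    1.1118]
Total output x = L · d:
  x_0 = 1.0657·16 + 0.0922·99 + 0.0437·75 + 0.0316·66 + 0.0692·67 + 0.0516·49 + 0.0458·57 = 41.3202
  x_1 = 0.1577·16 + 1.1694·99 + 0.0503·75 + 0.0786·66 + 0.1084·67 + 0.0989·49 + 0.0773·57 = 143.7688
  x_2 = 0.0933·16 + 0.0915·99 + 1.1507·75 + 0.0574·66 + 0.0350·67 + 0.0447·49 + 0.1100·57 = 111.4550
  x_3 = 0.1012·16 + 0.1106·99 + 0.1130·75 + 1.0956·66 + 0.1423·67 + 0.0646·49 + 0.0340·57 = 107.9918
  x_4 = 0.0926·16 + 0.1476·99 + 0.1371·75 + 0.1299·66 + 1.0693·67 + 0.1353·49 + 0.0389·57 = 115.4343
  x_5 = 0.1502·16 + 0.1480·99 + 0.1150·75 + 0.1279·66 + 0.0808·67 + 1.0958·49 + 0.0490·57 = 96.0243
  x_6 = 0.0526·16 + 0.1212·99 + 0.1487·75 + 0.1071·66 + 0.0629·67 + 0.0818·49 + 1.1118·57 = 102.6589

L[4,3] = 0.1299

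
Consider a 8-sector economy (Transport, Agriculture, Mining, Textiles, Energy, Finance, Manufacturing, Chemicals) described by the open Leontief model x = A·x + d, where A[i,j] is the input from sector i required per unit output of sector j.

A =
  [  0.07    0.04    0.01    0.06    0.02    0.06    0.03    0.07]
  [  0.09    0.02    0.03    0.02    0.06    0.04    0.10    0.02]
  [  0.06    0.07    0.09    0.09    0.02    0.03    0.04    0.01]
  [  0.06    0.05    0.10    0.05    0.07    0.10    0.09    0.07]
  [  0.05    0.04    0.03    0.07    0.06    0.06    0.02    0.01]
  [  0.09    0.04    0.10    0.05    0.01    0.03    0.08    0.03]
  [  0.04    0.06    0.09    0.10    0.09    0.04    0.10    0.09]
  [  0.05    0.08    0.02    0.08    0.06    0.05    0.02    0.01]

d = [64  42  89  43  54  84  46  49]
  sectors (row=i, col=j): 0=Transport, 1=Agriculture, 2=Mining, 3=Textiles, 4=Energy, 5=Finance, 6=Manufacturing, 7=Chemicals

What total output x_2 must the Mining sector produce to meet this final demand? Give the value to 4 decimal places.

133.5264

Form M = I − A:
  [  0.93   -0.04   -0.01   -0.06   -0.02   -0.06   -0.03   -0.07]
  [ -0.09    0.98   -0.03   -0.02   -0.06   -0.04   -0.10   -0.02]
  [ -0.06   -0.07    0.91   -0.09   -0.02   -0.03   -0.04   -0.01]
  [ -0.06   -0.05   -0.10    0.95   -0.07   -0.10   -0.09   -0.07]
  [ -0.05   -0.04   -0.03   -0.07    0.94   -0.06   -0.02   -0.01]
  [ -0.09   -0.04   -0.10   -0.05   -0.01    0.97   -0.08   -0.03]
  [ -0.04   -0.06   -0.09   -0.10   -0.09   -0.04    0.90   -0.09]
  [ -0.05   -0.08   -0.02   -0.08   -0.06   -0.05   -0.02    0.99]
Leontief inverse L = M⁻¹:
  [  1.1117    0.0719    0.0466    0.1003    0.0505    0.0945    0.0688    0.0973]
  [  0.1321    1.0541    0.0701    0.0673    0.0943    0.0751    0.1413    0.0522]
  [  0.1083    0.1066    1.1378    0.1374    0.0554    0.0697    0.0881    0.0417]
  [  0.1269    0.1039    0.1664    1.1211    0.1199    0.1524    0.1540    0.1119]
  [  0.0898    0.0686    0.0677    0.1076    1.0883    0.0931    0.0576    0.0351]
  [  0.1390    0.0803    0.1487    0.1032    0.0467    1.0696    0.1280    0.0648]
  [  0.1077    0.1171    0.1583    0.1745    0.1475    0.0986    1.1672    0.1345]
  [  0.0939    0.1099    0.0593    0.1191    0.0923    0.0862    0.0627    1.0372]
Total output x = L · d:
  x_0 = 1.1117·64 + 0.0719·42 + 0.0466·89 + 0.1003·43 + 0.0505·54 + 0.0945·84 + 0.0688·46 + 0.0973·49 = 101.2260
  x_1 = 0.1321·64 + 1.0541·42 + 0.0701·89 + 0.0673·43 + 0.0943·54 + 0.0751·84 + 0.1413·46 + 0.0522·49 = 82.3109
  x_2 = 0.1083·64 + 0.1066·42 + 1.1378·89 + 0.1374·43 + 0.0554·54 + 0.0697·84 + 0.0881·46 + 0.0417·49 = 133.5264
  x_3 = 0.1269·64 + 0.1039·42 + 0.1664·89 + 1.1211·43 + 0.1199·54 + 0.1524·84 + 0.1540·46 + 0.1119·49 = 107.3436
  x_4 = 0.0898·64 + 0.0686·42 + 0.0677·89 + 0.1076·43 + 1.0883·54 + 0.0931·84 + 0.0576·46 + 0.0351·49 = 90.2383
  x_5 = 0.1390·64 + 0.0803·42 + 0.1487·89 + 0.1032·43 + 0.0467·54 + 1.0696·84 + 0.1280·46 + 0.0648·49 = 131.3695
  x_6 = 0.1077·64 + 0.1171·42 + 0.1583·89 + 0.1745·43 + 0.1475·54 + 0.0986·84 + 1.1672·46 + 0.1345·49 = 109.9351
  x_7 = 0.0939·64 + 0.1099·42 + 0.0593·89 + 0.1191·43 + 0.0923·54 + 0.0862·84 + 0.0627·46 + 1.0372·49 = 86.9552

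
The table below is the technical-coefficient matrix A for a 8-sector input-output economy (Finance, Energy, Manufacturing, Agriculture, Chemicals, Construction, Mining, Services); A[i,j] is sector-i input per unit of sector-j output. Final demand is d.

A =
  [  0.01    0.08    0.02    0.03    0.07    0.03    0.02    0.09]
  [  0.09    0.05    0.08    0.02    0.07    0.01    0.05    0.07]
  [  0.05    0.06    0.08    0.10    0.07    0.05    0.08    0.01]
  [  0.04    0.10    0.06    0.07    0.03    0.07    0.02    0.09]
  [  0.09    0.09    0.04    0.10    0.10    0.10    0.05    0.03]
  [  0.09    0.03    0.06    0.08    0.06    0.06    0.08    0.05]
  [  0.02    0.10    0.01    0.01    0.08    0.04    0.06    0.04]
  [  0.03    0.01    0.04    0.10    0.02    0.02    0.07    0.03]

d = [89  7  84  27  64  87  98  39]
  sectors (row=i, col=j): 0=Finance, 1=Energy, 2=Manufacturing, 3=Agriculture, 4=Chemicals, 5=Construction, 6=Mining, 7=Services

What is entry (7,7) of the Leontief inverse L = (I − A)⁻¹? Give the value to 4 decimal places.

L[7,7] = 1.0614

Form M = I − A:
  [  0.99   -0.08   -0.02   -0.03   -0.07   -0.03   -0.02   -0.09]
  [ -0.09    0.95   -0.08   -0.02   -0.07   -0.01   -0.05   -0.07]
  [ -0.05   -0.06    0.92   -0.10   -0.07   -0.05   -0.08   -0.01]
  [ -0.04   -0.10   -0.06    0.93   -0.03   -0.07   -0.02   -0.09]
  [ -0.09   -0.09   -0.04   -0.10    0.90   -0.10   -0.05   -0.03]
  [ -0.09   -0.03   -0.06   -0.08   -0.06    0.94   -0.08   -0.05]
  [ -0.02   -0.10   -0.01   -0.01   -0.08   -0.04    0.94   -0.04]
  [ -0.03   -0.01   -0.04   -0.10   -0.02   -0.02   -0.07    0.97]
Leontief inverse L = M⁻¹:
  [  1.0464    0.1182    0.0522    0.0723    0.1085    0.0593    0.0544    0.1215]
  [  0.1293    1.1020    0.1172    0.0702    0.1209    0.0464    0.0913    0.1091]
  [  0.0995    0.1254    1.1261    0.1569    0.1294    0.0965    0.1274    0.0587]
  [  0.0872    0.1520    0.1057    1.1260    0.0805    0.1081    0.0665    0.1354]
  [  0.1520    0.1644    0.0947    0.1688    1.1705    0.1552    0.1059    0.0912]
  [  0.1359    0.0928    0.1028    0.1371    0.1175    1.1048    0.1271    0.0989]
  [  0.0591    0.1428    0.0420    0.0486    0.1243    0.0707    1.0954    0.0734]
  [  0.0570    0.0515    0.0673    0.1353    0.0538    0.0485    0.0986    1.0614]
Total output x = L · d:
  x_0 = 1.0464·89 + 0.1182·7 + 0.0522·84 + 0.0723·27 + 0.1085·64 + 0.0593·87 + 0.0544·98 + 0.1215·39 = 122.4722
  x_1 = 0.1293·89 + 1.1020·7 + 0.1172·84 + 0.0702·27 + 0.1209·64 + 0.0464·87 + 0.0913·98 + 0.1091·39 = 55.9406
  x_2 = 0.0995·89 + 0.1254·7 + 1.1261·84 + 0.1569·27 + 0.1294·64 + 0.0965·87 + 0.1274·98 + 0.0587·39 = 140.0150
  x_3 = 0.0872·89 + 0.1520·7 + 0.1057·84 + 1.1260·27 + 0.0805·64 + 0.1081·87 + 0.0665·98 + 0.1354·39 = 74.4645
  x_4 = 0.1520·89 + 0.1644·7 + 0.0947·84 + 0.1688·27 + 1.1705·64 + 0.1552·87 + 0.1059·98 + 0.0912·39 = 129.5362
  x_5 = 0.1359·89 + 0.0928·7 + 0.1028·84 + 0.1371·27 + 0.1175·64 + 1.1048·87 + 0.1271·98 + 0.0989·39 = 145.0393
  x_6 = 0.0591·89 + 0.1428·7 + 0.0420·84 + 0.0486·27 + 0.1243·64 + 0.0707·87 + 1.0954·98 + 0.0734·39 = 135.4159
  x_7 = 0.0570·89 + 0.0515·7 + 0.0673·84 + 0.1353·27 + 0.0538·64 + 0.0485·87 + 0.0986·98 + 1.0614·39 = 73.4549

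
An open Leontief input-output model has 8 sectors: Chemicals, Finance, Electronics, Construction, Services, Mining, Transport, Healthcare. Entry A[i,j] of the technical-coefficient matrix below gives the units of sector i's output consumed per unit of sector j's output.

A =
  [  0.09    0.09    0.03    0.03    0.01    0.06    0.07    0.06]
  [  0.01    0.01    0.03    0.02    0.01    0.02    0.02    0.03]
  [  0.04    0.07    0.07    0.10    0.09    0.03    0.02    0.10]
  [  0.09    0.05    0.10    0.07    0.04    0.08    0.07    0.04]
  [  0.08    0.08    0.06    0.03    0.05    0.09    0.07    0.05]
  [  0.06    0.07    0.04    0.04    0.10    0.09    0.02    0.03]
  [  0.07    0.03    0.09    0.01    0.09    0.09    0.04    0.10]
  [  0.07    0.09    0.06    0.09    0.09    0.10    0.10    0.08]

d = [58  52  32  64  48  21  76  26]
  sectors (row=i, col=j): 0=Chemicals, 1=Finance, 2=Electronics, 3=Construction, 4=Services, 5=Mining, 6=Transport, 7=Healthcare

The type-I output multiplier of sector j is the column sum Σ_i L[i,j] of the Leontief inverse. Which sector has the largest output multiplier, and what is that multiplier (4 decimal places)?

Mining (2.0629)

Form M = I − A:
  [  0.91   -0.09   -0.03   -0.03   -0.01   -0.06   -0.07   -0.06]
  [ -0.01    0.99   -0.03   -0.02   -0.01   -0.02   -0.02   -0.03]
  [ -0.04   -0.07    0.93   -0.10   -0.09   -0.03   -0.02   -0.10]
  [ -0.09   -0.05   -0.10    0.93   -0.04   -0.08   -0.07   -0.04]
  [ -0.08   -0.08   -0.06   -0.03    0.95   -0.09   -0.07   -0.05]
  [ -0.06   -0.07   -0.04   -0.04   -0.10    0.91   -0.02   -0.03]
  [ -0.07   -0.03   -0.09   -0.01   -0.09   -0.09    0.96   -0.10]
  [ -0.07   -0.09   -0.06   -0.09   -0.09   -0.10   -0.10    0.92]
Leontief inverse L = M⁻¹:
  [  1.1396    0.1381    0.0746    0.0662    0.0561    0.1148    0.1101    0.1086]
  [  0.0288    1.0288    0.0482    0.0361    0.0295    0.0411    0.0353    0.0490]
  [  0.1041    0.1331    1.1309    0.1532    0.1489    0.1003    0.0747    0.1602]
  [  0.1553    0.1140    0.1606    1.1211    0.1022    0.1500    0.1202    0.1035]
  [  0.1384    0.1379    0.1130    0.0735    1.1067    0.1550    0.1157    0.1068]
  [  0.1119    0.1220    0.0855    0.0776    0.1476    1.1476    0.0607    0.0760]
  [  0.1347    0.0978    0.1474    0.0618    0.1551    0.1627    1.0928    0.1632]
  [  0.1518    0.1684    0.1362    0.1506    0.1680    0.1915    0.1652    1.1570]
Total output x = L · d:
  x_0 = 1.1396·58 + 0.1381·52 + 0.0746·32 + 0.0662·64 + 0.0561·48 + 0.1148·21 + 0.1101·76 + 0.1086·26 = 96.1939
  x_1 = 0.0288·58 + 1.0288·52 + 0.0482·32 + 0.0361·64 + 0.0295·48 + 0.0411·21 + 0.0353·76 + 0.0490·26 = 65.2539
  x_2 = 0.1041·58 + 0.1331·52 + 1.1309·32 + 0.1532·64 + 0.1489·48 + 0.1003·21 + 0.0747·76 + 0.1602·26 = 78.0530
  x_3 = 0.1553·58 + 0.1140·52 + 0.1606·32 + 1.1211·64 + 0.1022·48 + 0.1500·21 + 0.1202·76 + 0.1035·26 = 111.6999
  x_4 = 0.1384·58 + 0.1379·52 + 0.1130·32 + 0.0735·64 + 1.1067·48 + 0.1550·21 + 0.1157·76 + 0.1068·26 = 91.4660
  x_5 = 0.1119·58 + 0.1220·52 + 0.0855·32 + 0.0776·64 + 0.1476·48 + 1.1476·21 + 0.0607·76 + 0.0760·26 = 58.3067
  x_6 = 0.1347·58 + 0.0978·52 + 0.1474·32 + 0.0618·64 + 0.1551·48 + 0.1627·21 + 1.0928·76 + 0.1632·26 = 119.7298
  x_7 = 0.1518·58 + 0.1684·52 + 0.1362·32 + 0.1506·64 + 0.1680·48 + 0.1915·21 + 0.1652·76 + 1.1570·26 = 86.2806
Output multipliers (column sums of L):
  Chemicals: 1.9645
  Finance: 1.9399
  Electronics: 1.8964
  Construction: 1.7401
  Services: 1.9142
  Mining: 2.0629
  Transport: 1.7747
  Healthcare: 1.9243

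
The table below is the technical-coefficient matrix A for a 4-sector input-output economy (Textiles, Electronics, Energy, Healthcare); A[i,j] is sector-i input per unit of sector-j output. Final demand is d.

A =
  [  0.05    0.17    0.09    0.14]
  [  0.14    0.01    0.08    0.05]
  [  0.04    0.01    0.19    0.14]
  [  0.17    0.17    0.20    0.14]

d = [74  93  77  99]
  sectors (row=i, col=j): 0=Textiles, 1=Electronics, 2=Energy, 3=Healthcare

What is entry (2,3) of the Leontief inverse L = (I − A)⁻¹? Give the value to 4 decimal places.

L[2,3] = 0.2353

Form M = I − A:
  [  0.95   -0.17   -0.09   -0.14]
  [ -0.14    0.99   -0.08   -0.05]
  [ -0.04   -0.01    0.81   -0.14]
  [ -0.17   -0.17   -0.20    0.86]
Leontief inverse L = M⁻¹:
  [  1.1380    0.2375    0.2074    0.2328]
  [  0.1841    1.0634    0.1544    0.1169]
  [  0.1080    0.0722    1.3118    0.2353]
  [  0.2865    0.2739    0.3766    1.2867]
Total output x = L · d:
  x_0 = 1.1380·74 + 0.2375·93 + 0.2074·77 + 0.2328·99 = 145.3204
  x_1 = 0.1841·74 + 1.0634·93 + 0.1544·77 + 0.1169·99 = 135.9781
  x_2 = 0.1080·74 + 0.0722·93 + 1.3118·77 + 0.2353·99 = 139.0119
  x_3 = 0.2865·74 + 0.2739·93 + 0.3766·77 + 1.2867·99 = 203.0501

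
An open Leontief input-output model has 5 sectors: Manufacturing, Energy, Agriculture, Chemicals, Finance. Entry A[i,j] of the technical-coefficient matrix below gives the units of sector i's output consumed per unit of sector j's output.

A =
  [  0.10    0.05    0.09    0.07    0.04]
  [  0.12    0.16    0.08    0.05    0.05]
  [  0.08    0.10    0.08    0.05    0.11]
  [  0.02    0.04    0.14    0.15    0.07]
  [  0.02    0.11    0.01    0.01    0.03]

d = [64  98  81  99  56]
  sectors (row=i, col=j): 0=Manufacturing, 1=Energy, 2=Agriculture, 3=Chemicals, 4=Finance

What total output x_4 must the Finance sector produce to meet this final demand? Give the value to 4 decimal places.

80.9687

Form M = I − A:
  [  0.90   -0.05   -0.09   -0.07   -0.04]
  [ -0.12    0.84   -0.08   -0.05   -0.05]
  [ -0.08   -0.10    0.92   -0.05   -0.11]
  [ -0.02   -0.04   -0.14    0.85   -0.07]
  [ -0.02   -0.11   -0.01   -0.01    0.97]
Leontief inverse L = M⁻¹:
  [  1.1407    0.0994    0.1376    0.1088    0.0756]
  [  0.1814    1.2350    0.1409    0.0970    0.0941]
  [  0.1277    0.1656    1.1289    0.0884    0.1482]
  [  0.0602    0.0997    0.1985    1.2003    0.1168]
  [  0.0460    0.1448    0.0325    0.0265    1.0459]
Total output x = L · d:
  x_0 = 1.1407·64 + 0.0994·98 + 0.1376·81 + 0.1088·99 + 0.0756·56 = 108.8895
  x_1 = 0.1814·64 + 1.2350·98 + 0.1409·81 + 0.0970·99 + 0.0941·56 = 158.9289
  x_2 = 0.1277·64 + 0.1656·98 + 1.1289·81 + 0.0884·99 + 0.1482·56 = 132.8957
  x_3 = 0.0602·64 + 0.0997·98 + 0.1985·81 + 1.2003·99 + 0.1168·56 = 155.0684
  x_4 = 0.0460·64 + 0.1448·98 + 0.0325·81 + 0.0265·99 + 1.0459·56 = 80.9687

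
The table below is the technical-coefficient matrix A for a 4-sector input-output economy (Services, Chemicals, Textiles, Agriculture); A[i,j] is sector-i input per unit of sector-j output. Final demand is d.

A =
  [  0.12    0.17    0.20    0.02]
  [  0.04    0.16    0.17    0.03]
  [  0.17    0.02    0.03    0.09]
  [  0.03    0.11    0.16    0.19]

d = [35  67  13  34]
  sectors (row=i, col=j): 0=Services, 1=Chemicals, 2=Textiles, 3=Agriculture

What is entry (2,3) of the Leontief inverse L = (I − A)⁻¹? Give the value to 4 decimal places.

L[2,3] = 0.1327

Form M = I − A:
  [  0.88   -0.17   -0.20   -0.02]
  [ -0.04    0.84   -0.17   -0.03]
  [ -0.17   -0.02    0.97   -0.09]
  [ -0.03   -0.11   -0.16    0.81]
Leontief inverse L = M⁻¹:
  [  1.2102    0.2619    0.3076    0.0738]
  [  0.1066    1.2279    0.2497    0.0759]
  [  0.2239    0.0892    1.1146    0.1327]
  [  0.1035    0.1941    0.2655    1.2738]
Total output x = L · d:
  x_0 = 1.2102·35 + 0.2619·67 + 0.3076·13 + 0.0738·34 = 66.4113
  x_1 = 0.1066·35 + 1.2279·67 + 0.2497·13 + 0.0759·34 = 91.8295
  x_2 = 0.2239·35 + 0.0892·67 + 1.1146·13 + 0.1327·34 = 32.8159
  x_3 = 0.1035·35 + 0.1941·67 + 0.2655·13 + 1.2738·34 = 63.3878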